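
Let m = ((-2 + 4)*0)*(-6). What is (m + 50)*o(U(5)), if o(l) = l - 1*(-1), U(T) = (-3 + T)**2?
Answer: 250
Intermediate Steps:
m = 0 (m = (2*0)*(-6) = 0*(-6) = 0)
o(l) = 1 + l (o(l) = l + 1 = 1 + l)
(m + 50)*o(U(5)) = (0 + 50)*(1 + (-3 + 5)**2) = 50*(1 + 2**2) = 50*(1 + 4) = 50*5 = 250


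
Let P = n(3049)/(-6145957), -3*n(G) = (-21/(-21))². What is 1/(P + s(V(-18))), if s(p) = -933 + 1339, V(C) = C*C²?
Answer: 18437871/7485775627 ≈ 0.0024631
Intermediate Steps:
V(C) = C³
s(p) = 406
n(G) = -⅓ (n(G) = -1²/3 = -(-21*(-1/21))²/3 = -⅓*1² = -⅓*1 = -⅓)
P = 1/18437871 (P = -⅓/(-6145957) = -⅓*(-1/6145957) = 1/18437871 ≈ 5.4236e-8)
1/(P + s(V(-18))) = 1/(1/18437871 + 406) = 1/(7485775627/18437871) = 18437871/7485775627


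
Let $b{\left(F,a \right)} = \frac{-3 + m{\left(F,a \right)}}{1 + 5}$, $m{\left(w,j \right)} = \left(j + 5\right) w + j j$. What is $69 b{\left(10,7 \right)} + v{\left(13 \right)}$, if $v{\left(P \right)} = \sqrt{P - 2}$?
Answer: $1909 + \sqrt{11} \approx 1912.3$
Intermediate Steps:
$v{\left(P \right)} = \sqrt{-2 + P}$
$m{\left(w,j \right)} = j^{2} + w \left(5 + j\right)$ ($m{\left(w,j \right)} = \left(5 + j\right) w + j^{2} = w \left(5 + j\right) + j^{2} = j^{2} + w \left(5 + j\right)$)
$b{\left(F,a \right)} = - \frac{1}{2} + \frac{a^{2}}{6} + \frac{5 F}{6} + \frac{F a}{6}$ ($b{\left(F,a \right)} = \frac{-3 + \left(a^{2} + 5 F + a F\right)}{1 + 5} = \frac{-3 + \left(a^{2} + 5 F + F a\right)}{6} = \left(-3 + a^{2} + 5 F + F a\right) \frac{1}{6} = - \frac{1}{2} + \frac{a^{2}}{6} + \frac{5 F}{6} + \frac{F a}{6}$)
$69 b{\left(10,7 \right)} + v{\left(13 \right)} = 69 \left(- \frac{1}{2} + \frac{7^{2}}{6} + \frac{5}{6} \cdot 10 + \frac{1}{6} \cdot 10 \cdot 7\right) + \sqrt{-2 + 13} = 69 \left(- \frac{1}{2} + \frac{1}{6} \cdot 49 + \frac{25}{3} + \frac{35}{3}\right) + \sqrt{11} = 69 \left(- \frac{1}{2} + \frac{49}{6} + \frac{25}{3} + \frac{35}{3}\right) + \sqrt{11} = 69 \cdot \frac{83}{3} + \sqrt{11} = 1909 + \sqrt{11}$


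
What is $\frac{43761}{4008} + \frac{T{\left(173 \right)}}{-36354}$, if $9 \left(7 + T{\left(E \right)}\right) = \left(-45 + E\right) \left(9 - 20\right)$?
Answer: $\frac{2387313719}{218560248} \approx 10.923$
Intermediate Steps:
$T{\left(E \right)} = 48 - \frac{11 E}{9}$ ($T{\left(E \right)} = -7 + \frac{\left(-45 + E\right) \left(9 - 20\right)}{9} = -7 + \frac{\left(-45 + E\right) \left(-11\right)}{9} = -7 + \frac{495 - 11 E}{9} = -7 - \left(-55 + \frac{11 E}{9}\right) = 48 - \frac{11 E}{9}$)
$\frac{43761}{4008} + \frac{T{\left(173 \right)}}{-36354} = \frac{43761}{4008} + \frac{48 - \frac{1903}{9}}{-36354} = 43761 \cdot \frac{1}{4008} + \left(48 - \frac{1903}{9}\right) \left(- \frac{1}{36354}\right) = \frac{14587}{1336} - - \frac{1471}{327186} = \frac{14587}{1336} + \frac{1471}{327186} = \frac{2387313719}{218560248}$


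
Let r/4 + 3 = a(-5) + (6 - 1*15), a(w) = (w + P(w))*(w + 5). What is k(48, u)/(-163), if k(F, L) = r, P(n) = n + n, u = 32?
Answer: 48/163 ≈ 0.29448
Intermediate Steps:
P(n) = 2*n
a(w) = 3*w*(5 + w) (a(w) = (w + 2*w)*(w + 5) = (3*w)*(5 + w) = 3*w*(5 + w))
r = -48 (r = -12 + 4*(3*(-5)*(5 - 5) + (6 - 1*15)) = -12 + 4*(3*(-5)*0 + (6 - 15)) = -12 + 4*(0 - 9) = -12 + 4*(-9) = -12 - 36 = -48)
k(F, L) = -48
k(48, u)/(-163) = -48/(-163) = -48*(-1/163) = 48/163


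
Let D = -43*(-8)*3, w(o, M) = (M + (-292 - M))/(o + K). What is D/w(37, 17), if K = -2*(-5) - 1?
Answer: -11868/73 ≈ -162.58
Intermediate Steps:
K = 9 (K = 10 - 1 = 9)
w(o, M) = -292/(9 + o) (w(o, M) = (M + (-292 - M))/(o + 9) = -292/(9 + o))
D = 1032 (D = 344*3 = 1032)
D/w(37, 17) = 1032/((-292/(9 + 37))) = 1032/((-292/46)) = 1032/((-292*1/46)) = 1032/(-146/23) = 1032*(-23/146) = -11868/73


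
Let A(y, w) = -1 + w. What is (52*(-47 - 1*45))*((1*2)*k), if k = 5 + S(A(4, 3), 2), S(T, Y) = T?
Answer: -66976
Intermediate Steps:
k = 7 (k = 5 + (-1 + 3) = 5 + 2 = 7)
(52*(-47 - 1*45))*((1*2)*k) = (52*(-47 - 1*45))*((1*2)*7) = (52*(-47 - 45))*(2*7) = (52*(-92))*14 = -4784*14 = -66976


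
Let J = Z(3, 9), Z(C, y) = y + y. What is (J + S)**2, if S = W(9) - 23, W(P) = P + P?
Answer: 169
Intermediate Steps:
W(P) = 2*P
Z(C, y) = 2*y
S = -5 (S = 2*9 - 23 = 18 - 23 = -5)
J = 18 (J = 2*9 = 18)
(J + S)**2 = (18 - 5)**2 = 13**2 = 169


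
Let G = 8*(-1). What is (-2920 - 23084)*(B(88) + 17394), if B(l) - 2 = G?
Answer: -452157552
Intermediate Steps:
G = -8
B(l) = -6 (B(l) = 2 - 8 = -6)
(-2920 - 23084)*(B(88) + 17394) = (-2920 - 23084)*(-6 + 17394) = -26004*17388 = -452157552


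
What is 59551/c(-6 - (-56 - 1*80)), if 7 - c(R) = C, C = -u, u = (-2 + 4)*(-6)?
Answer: -59551/5 ≈ -11910.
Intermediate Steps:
u = -12 (u = 2*(-6) = -12)
C = 12 (C = -1*(-12) = 12)
c(R) = -5 (c(R) = 7 - 1*12 = 7 - 12 = -5)
59551/c(-6 - (-56 - 1*80)) = 59551/(-5) = 59551*(-1/5) = -59551/5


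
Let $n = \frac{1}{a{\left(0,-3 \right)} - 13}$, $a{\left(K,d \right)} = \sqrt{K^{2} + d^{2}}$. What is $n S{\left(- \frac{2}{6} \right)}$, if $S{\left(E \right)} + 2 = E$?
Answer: $\frac{7}{30} \approx 0.23333$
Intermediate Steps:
$S{\left(E \right)} = -2 + E$
$n = - \frac{1}{10}$ ($n = \frac{1}{\sqrt{0^{2} + \left(-3\right)^{2}} - 13} = \frac{1}{\sqrt{0 + 9} - 13} = \frac{1}{\sqrt{9} - 13} = \frac{1}{3 - 13} = \frac{1}{-10} = - \frac{1}{10} \approx -0.1$)
$n S{\left(- \frac{2}{6} \right)} = - \frac{-2 - \frac{2}{6}}{10} = - \frac{-2 - \frac{1}{3}}{10} = \left(- \frac{1}{10}\right) \left(- \frac{7}{3}\right) = \frac{7}{30}$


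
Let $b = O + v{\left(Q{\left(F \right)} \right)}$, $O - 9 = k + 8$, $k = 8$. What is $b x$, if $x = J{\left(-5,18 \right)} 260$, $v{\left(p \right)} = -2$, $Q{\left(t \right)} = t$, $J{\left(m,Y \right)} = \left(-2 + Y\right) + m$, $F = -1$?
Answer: $65780$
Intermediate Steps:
$J{\left(m,Y \right)} = -2 + Y + m$
$x = 2860$ ($x = \left(-2 + 18 - 5\right) 260 = 11 \cdot 260 = 2860$)
$O = 25$ ($O = 9 + \left(8 + 8\right) = 9 + 16 = 25$)
$b = 23$ ($b = 25 - 2 = 23$)
$b x = 23 \cdot 2860 = 65780$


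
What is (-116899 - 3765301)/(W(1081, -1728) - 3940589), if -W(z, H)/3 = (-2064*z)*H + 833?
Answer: 485275/1446300118 ≈ 0.00033553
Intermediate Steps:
W(z, H) = -2499 + 6192*H*z (W(z, H) = -3*((-2064*z)*H + 833) = -3*(-2064*H*z + 833) = -3*(833 - 2064*H*z) = -2499 + 6192*H*z)
(-116899 - 3765301)/(W(1081, -1728) - 3940589) = (-116899 - 3765301)/((-2499 + 6192*(-1728)*1081) - 3940589) = -3882200/((-2499 - 11566457856) - 3940589) = -3882200/(-11566460355 - 3940589) = -3882200/(-11570400944) = -3882200*(-1/11570400944) = 485275/1446300118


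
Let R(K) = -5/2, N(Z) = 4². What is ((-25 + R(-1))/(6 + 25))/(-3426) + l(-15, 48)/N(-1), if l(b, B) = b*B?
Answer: -9558485/212412 ≈ -45.000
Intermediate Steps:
N(Z) = 16
R(K) = -5/2 (R(K) = -5*½ = -5/2)
l(b, B) = B*b
((-25 + R(-1))/(6 + 25))/(-3426) + l(-15, 48)/N(-1) = ((-25 - 5/2)/(6 + 25))/(-3426) + (48*(-15))/16 = -55/2/31*(-1/3426) - 720*1/16 = -55/2*1/31*(-1/3426) - 45 = -55/62*(-1/3426) - 45 = 55/212412 - 45 = -9558485/212412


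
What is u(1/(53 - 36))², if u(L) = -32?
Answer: 1024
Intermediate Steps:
u(1/(53 - 36))² = (-32)² = 1024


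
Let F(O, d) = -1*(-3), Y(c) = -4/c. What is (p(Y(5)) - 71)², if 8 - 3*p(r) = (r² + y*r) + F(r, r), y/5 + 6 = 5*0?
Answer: 33825856/5625 ≈ 6013.5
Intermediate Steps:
y = -30 (y = -30 + 5*(5*0) = -30 + 5*0 = -30 + 0 = -30)
F(O, d) = 3
p(r) = 5/3 + 10*r - r²/3 (p(r) = 8/3 - ((r² - 30*r) + 3)/3 = 8/3 - (3 + r² - 30*r)/3 = 8/3 + (-1 + 10*r - r²/3) = 5/3 + 10*r - r²/3)
(p(Y(5)) - 71)² = ((5/3 + 10*(-4/5) - (-4/5)²/3) - 71)² = ((5/3 + 10*(-4*⅕) - (-4*⅕)²/3) - 71)² = ((5/3 + 10*(-⅘) - (-⅘)²/3) - 71)² = ((5/3 - 8 - ⅓*16/25) - 71)² = ((5/3 - 8 - 16/75) - 71)² = (-491/75 - 71)² = (-5816/75)² = 33825856/5625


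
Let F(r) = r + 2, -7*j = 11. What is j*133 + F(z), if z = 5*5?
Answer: -182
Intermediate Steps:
j = -11/7 (j = -⅐*11 = -11/7 ≈ -1.5714)
z = 25
F(r) = 2 + r
j*133 + F(z) = -11/7*133 + (2 + 25) = -209 + 27 = -182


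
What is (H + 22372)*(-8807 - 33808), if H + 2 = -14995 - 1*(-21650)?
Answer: -1236900375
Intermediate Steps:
H = 6653 (H = -2 + (-14995 - 1*(-21650)) = -2 + (-14995 + 21650) = -2 + 6655 = 6653)
(H + 22372)*(-8807 - 33808) = (6653 + 22372)*(-8807 - 33808) = 29025*(-42615) = -1236900375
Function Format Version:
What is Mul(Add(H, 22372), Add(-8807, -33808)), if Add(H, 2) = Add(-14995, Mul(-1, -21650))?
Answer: -1236900375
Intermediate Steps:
H = 6653 (H = Add(-2, Add(-14995, Mul(-1, -21650))) = Add(-2, Add(-14995, 21650)) = Add(-2, 6655) = 6653)
Mul(Add(H, 22372), Add(-8807, -33808)) = Mul(Add(6653, 22372), Add(-8807, -33808)) = Mul(29025, -42615) = -1236900375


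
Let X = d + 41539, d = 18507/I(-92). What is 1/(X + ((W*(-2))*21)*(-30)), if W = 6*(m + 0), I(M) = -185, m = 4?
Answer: 185/13260608 ≈ 1.3951e-5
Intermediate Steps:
W = 24 (W = 6*(4 + 0) = 6*4 = 24)
d = -18507/185 (d = 18507/(-185) = 18507*(-1/185) = -18507/185 ≈ -100.04)
X = 7666208/185 (X = -18507/185 + 41539 = 7666208/185 ≈ 41439.)
1/(X + ((W*(-2))*21)*(-30)) = 1/(7666208/185 + ((24*(-2))*21)*(-30)) = 1/(7666208/185 - 48*21*(-30)) = 1/(7666208/185 - 1008*(-30)) = 1/(7666208/185 + 30240) = 1/(13260608/185) = 185/13260608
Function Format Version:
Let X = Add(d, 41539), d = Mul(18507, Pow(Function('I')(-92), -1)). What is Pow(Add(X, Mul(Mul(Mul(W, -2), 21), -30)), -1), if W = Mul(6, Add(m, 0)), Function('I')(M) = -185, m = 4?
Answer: Rational(185, 13260608) ≈ 1.3951e-5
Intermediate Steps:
W = 24 (W = Mul(6, Add(4, 0)) = Mul(6, 4) = 24)
d = Rational(-18507, 185) (d = Mul(18507, Pow(-185, -1)) = Mul(18507, Rational(-1, 185)) = Rational(-18507, 185) ≈ -100.04)
X = Rational(7666208, 185) (X = Add(Rational(-18507, 185), 41539) = Rational(7666208, 185) ≈ 41439.)
Pow(Add(X, Mul(Mul(Mul(W, -2), 21), -30)), -1) = Pow(Add(Rational(7666208, 185), Mul(Mul(Mul(24, -2), 21), -30)), -1) = Pow(Add(Rational(7666208, 185), Mul(Mul(-48, 21), -30)), -1) = Pow(Add(Rational(7666208, 185), Mul(-1008, -30)), -1) = Pow(Add(Rational(7666208, 185), 30240), -1) = Pow(Rational(13260608, 185), -1) = Rational(185, 13260608)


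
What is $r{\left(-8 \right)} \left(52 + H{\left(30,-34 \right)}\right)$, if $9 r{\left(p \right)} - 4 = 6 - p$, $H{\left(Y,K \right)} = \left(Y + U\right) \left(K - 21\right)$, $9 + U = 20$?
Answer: $-4406$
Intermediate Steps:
$U = 11$ ($U = -9 + 20 = 11$)
$H{\left(Y,K \right)} = \left(-21 + K\right) \left(11 + Y\right)$ ($H{\left(Y,K \right)} = \left(Y + 11\right) \left(K - 21\right) = \left(11 + Y\right) \left(-21 + K\right) = \left(-21 + K\right) \left(11 + Y\right)$)
$r{\left(p \right)} = \frac{10}{9} - \frac{p}{9}$ ($r{\left(p \right)} = \frac{4}{9} + \frac{6 - p}{9} = \frac{4}{9} - \left(- \frac{2}{3} + \frac{p}{9}\right) = \frac{10}{9} - \frac{p}{9}$)
$r{\left(-8 \right)} \left(52 + H{\left(30,-34 \right)}\right) = \left(\frac{10}{9} - - \frac{8}{9}\right) \left(52 - 2255\right) = \left(\frac{10}{9} + \frac{8}{9}\right) \left(52 - 2255\right) = 2 \left(52 - 2255\right) = 2 \left(-2203\right) = -4406$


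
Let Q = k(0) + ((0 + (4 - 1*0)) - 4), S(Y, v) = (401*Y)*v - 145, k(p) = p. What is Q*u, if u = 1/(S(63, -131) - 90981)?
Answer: 0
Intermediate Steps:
S(Y, v) = -145 + 401*Y*v (S(Y, v) = 401*Y*v - 145 = -145 + 401*Y*v)
Q = 0 (Q = 0 + ((0 + (4 - 1*0)) - 4) = 0 + ((0 + (4 + 0)) - 4) = 0 + ((0 + 4) - 4) = 0 + (4 - 4) = 0 + 0 = 0)
u = -1/3400579 (u = 1/((-145 + 401*63*(-131)) - 90981) = 1/((-145 - 3309453) - 90981) = 1/(-3309598 - 90981) = 1/(-3400579) = -1/3400579 ≈ -2.9407e-7)
Q*u = 0*(-1/3400579) = 0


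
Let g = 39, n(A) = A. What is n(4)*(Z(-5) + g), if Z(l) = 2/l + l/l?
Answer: 792/5 ≈ 158.40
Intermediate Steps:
Z(l) = 1 + 2/l (Z(l) = 2/l + 1 = 1 + 2/l)
n(4)*(Z(-5) + g) = 4*((2 - 5)/(-5) + 39) = 4*(-⅕*(-3) + 39) = 4*(⅗ + 39) = 4*(198/5) = 792/5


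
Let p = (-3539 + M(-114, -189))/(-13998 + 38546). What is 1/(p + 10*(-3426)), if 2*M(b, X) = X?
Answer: -49096/1682036227 ≈ -2.9188e-5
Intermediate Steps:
M(b, X) = X/2
p = -7267/49096 (p = (-3539 + (½)*(-189))/(-13998 + 38546) = (-3539 - 189/2)/24548 = -7267/2*1/24548 = -7267/49096 ≈ -0.14802)
1/(p + 10*(-3426)) = 1/(-7267/49096 + 10*(-3426)) = 1/(-7267/49096 - 34260) = 1/(-1682036227/49096) = -49096/1682036227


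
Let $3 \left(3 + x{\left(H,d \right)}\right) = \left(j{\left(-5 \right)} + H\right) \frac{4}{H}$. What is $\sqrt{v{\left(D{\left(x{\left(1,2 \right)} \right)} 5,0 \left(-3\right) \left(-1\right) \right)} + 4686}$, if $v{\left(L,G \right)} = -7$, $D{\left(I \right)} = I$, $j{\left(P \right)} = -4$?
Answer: $\sqrt{4679} \approx 68.403$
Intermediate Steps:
$x{\left(H,d \right)} = -3 + \frac{4 \left(-4 + H\right)}{3 H}$ ($x{\left(H,d \right)} = -3 + \frac{\left(-4 + H\right) \frac{4}{H}}{3} = -3 + \frac{4 \frac{1}{H} \left(-4 + H\right)}{3} = -3 + \frac{4 \left(-4 + H\right)}{3 H}$)
$\sqrt{v{\left(D{\left(x{\left(1,2 \right)} \right)} 5,0 \left(-3\right) \left(-1\right) \right)} + 4686} = \sqrt{-7 + 4686} = \sqrt{4679}$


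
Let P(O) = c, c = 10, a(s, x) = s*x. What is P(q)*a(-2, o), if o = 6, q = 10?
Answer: -120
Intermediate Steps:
P(O) = 10
P(q)*a(-2, o) = 10*(-2*6) = 10*(-12) = -120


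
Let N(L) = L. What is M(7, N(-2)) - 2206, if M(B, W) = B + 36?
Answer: -2163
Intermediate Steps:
M(B, W) = 36 + B
M(7, N(-2)) - 2206 = (36 + 7) - 2206 = 43 - 2206 = -2163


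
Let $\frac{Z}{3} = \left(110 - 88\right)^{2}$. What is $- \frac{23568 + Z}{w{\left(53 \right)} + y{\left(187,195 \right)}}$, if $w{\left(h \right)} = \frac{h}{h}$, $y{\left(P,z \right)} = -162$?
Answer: $\frac{25020}{161} \approx 155.4$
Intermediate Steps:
$Z = 1452$ ($Z = 3 \left(110 - 88\right)^{2} = 3 \cdot 22^{2} = 3 \cdot 484 = 1452$)
$w{\left(h \right)} = 1$
$- \frac{23568 + Z}{w{\left(53 \right)} + y{\left(187,195 \right)}} = - \frac{23568 + 1452}{1 - 162} = - \frac{25020}{-161} = - \frac{25020 \left(-1\right)}{161} = \left(-1\right) \left(- \frac{25020}{161}\right) = \frac{25020}{161}$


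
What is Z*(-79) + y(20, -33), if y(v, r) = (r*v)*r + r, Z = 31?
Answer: 19298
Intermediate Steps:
y(v, r) = r + v*r² (y(v, r) = v*r² + r = r + v*r²)
Z*(-79) + y(20, -33) = 31*(-79) - 33*(1 - 33*20) = -2449 - 33*(1 - 660) = -2449 - 33*(-659) = -2449 + 21747 = 19298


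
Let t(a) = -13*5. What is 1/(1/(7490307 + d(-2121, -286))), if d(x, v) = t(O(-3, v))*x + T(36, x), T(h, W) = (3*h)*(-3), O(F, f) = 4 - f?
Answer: 7627848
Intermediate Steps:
t(a) = -65
T(h, W) = -9*h
d(x, v) = -324 - 65*x (d(x, v) = -65*x - 9*36 = -65*x - 324 = -324 - 65*x)
1/(1/(7490307 + d(-2121, -286))) = 1/(1/(7490307 + (-324 - 65*(-2121)))) = 1/(1/(7490307 + (-324 + 137865))) = 1/(1/(7490307 + 137541)) = 1/(1/7627848) = 7627848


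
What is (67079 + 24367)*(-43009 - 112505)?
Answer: -14221133244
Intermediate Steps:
(67079 + 24367)*(-43009 - 112505) = 91446*(-155514) = -14221133244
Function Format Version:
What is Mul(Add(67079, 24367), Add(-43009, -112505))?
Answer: -14221133244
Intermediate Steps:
Mul(Add(67079, 24367), Add(-43009, -112505)) = Mul(91446, -155514) = -14221133244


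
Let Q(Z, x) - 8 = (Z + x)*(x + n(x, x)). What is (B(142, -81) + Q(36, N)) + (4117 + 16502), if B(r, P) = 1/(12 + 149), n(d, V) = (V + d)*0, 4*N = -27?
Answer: 52626569/2576 ≈ 20430.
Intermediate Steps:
N = -27/4 (N = (¼)*(-27) = -27/4 ≈ -6.7500)
n(d, V) = 0
Q(Z, x) = 8 + x*(Z + x) (Q(Z, x) = 8 + (Z + x)*(x + 0) = 8 + (Z + x)*x = 8 + x*(Z + x))
B(r, P) = 1/161
(B(142, -81) + Q(36, N)) + (4117 + 16502) = (1/161 + (8 + (-27/4)² + 36*(-27/4))) + (4117 + 16502) = (1/161 + (8 + 729/16 - 243)) + 20619 = (1/161 - 3031/16) + 20619 = -487975/2576 + 20619 = 52626569/2576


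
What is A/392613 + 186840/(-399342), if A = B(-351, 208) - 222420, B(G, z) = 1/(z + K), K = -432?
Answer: -6054625260797/5853376130784 ≈ -1.0344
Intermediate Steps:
B(G, z) = 1/(-432 + z) (B(G, z) = 1/(z - 432) = 1/(-432 + z))
A = -49822081/224 (A = 1/(-432 + 208) - 222420 = 1/(-224) - 222420 = -1/224 - 222420 = -49822081/224 ≈ -2.2242e+5)
A/392613 + 186840/(-399342) = -49822081/224/392613 + 186840/(-399342) = -49822081/224*1/392613 + 186840*(-1/399342) = -49822081/87945312 - 31140/66557 = -6054625260797/5853376130784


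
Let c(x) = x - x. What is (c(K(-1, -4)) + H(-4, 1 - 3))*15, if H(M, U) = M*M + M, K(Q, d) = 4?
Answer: 180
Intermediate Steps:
H(M, U) = M + M**2 (H(M, U) = M**2 + M = M + M**2)
c(x) = 0
(c(K(-1, -4)) + H(-4, 1 - 3))*15 = (0 - 4*(1 - 4))*15 = (0 - 4*(-3))*15 = (0 + 12)*15 = 12*15 = 180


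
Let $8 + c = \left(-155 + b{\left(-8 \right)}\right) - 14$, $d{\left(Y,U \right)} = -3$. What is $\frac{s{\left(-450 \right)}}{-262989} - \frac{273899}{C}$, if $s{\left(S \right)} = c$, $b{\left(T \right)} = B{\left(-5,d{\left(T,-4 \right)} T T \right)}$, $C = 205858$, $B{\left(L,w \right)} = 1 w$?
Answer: $- \frac{7995162501}{6015376618} \approx -1.3291$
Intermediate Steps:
$B{\left(L,w \right)} = w$
$b{\left(T \right)} = - 3 T^{2}$ ($b{\left(T \right)} = - 3 T T = - 3 T^{2}$)
$c = -369$ ($c = -8 - \left(169 + 192\right) = -8 - 361 = -369$)
$s{\left(S \right)} = -369$
$\frac{s{\left(-450 \right)}}{-262989} - \frac{273899}{C} = - \frac{369}{-262989} - \frac{273899}{205858} = \left(-369\right) \left(- \frac{1}{262989}\right) - \frac{273899}{205858} = \frac{41}{29221} - \frac{273899}{205858} = - \frac{7995162501}{6015376618}$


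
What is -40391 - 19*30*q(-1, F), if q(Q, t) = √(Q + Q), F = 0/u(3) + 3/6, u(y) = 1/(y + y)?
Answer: -40391 - 570*I*√2 ≈ -40391.0 - 806.1*I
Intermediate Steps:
u(y) = 1/(2*y)
F = ½ (F = 0/(((½)/3)) + 3/6 = 0/(((½)*(⅓))) + 3*(⅙) = 0/(⅙) + ½ = 0*6 + ½ = 0 + ½ = ½ ≈ 0.50000)
q(Q, t) = √2*√Q (q(Q, t) = √(2*Q) = √2*√Q)
-40391 - 19*30*q(-1, F) = -40391 - 19*30*√2*√(-1) = -40391 - 570*√2*I = -40391 - 570*I*√2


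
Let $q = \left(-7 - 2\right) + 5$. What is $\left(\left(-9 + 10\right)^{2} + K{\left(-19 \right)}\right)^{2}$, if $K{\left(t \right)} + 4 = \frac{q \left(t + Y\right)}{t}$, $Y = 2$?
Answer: $\frac{15625}{361} \approx 43.283$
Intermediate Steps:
$q = -4$ ($q = -9 + 5 = -4$)
$K{\left(t \right)} = -4 + \frac{-8 - 4 t}{t}$ ($K{\left(t \right)} = -4 + \frac{\left(-4\right) \left(t + 2\right)}{t} = -4 + \frac{\left(-4\right) \left(2 + t\right)}{t} = -4 + \frac{-8 - 4 t}{t}$)
$\left(\left(-9 + 10\right)^{2} + K{\left(-19 \right)}\right)^{2} = \left(\left(-9 + 10\right)^{2} - \left(8 + \frac{8}{-19}\right)\right)^{2} = \left(1^{2} - \frac{144}{19}\right)^{2} = \left(1 + \left(-8 + \frac{8}{19}\right)\right)^{2} = \left(1 - \frac{144}{19}\right)^{2} = \left(- \frac{125}{19}\right)^{2} = \frac{15625}{361}$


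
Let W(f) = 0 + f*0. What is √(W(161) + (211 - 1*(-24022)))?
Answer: √24233 ≈ 155.67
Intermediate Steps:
W(f) = 0 (W(f) = 0 + 0 = 0)
√(W(161) + (211 - 1*(-24022))) = √(0 + (211 - 1*(-24022))) = √(0 + (211 + 24022)) = √(0 + 24233) = √24233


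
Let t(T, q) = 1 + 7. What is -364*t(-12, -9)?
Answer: -2912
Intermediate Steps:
t(T, q) = 8
-364*t(-12, -9) = -364*8 = -2912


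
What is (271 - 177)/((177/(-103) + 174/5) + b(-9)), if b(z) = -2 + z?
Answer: 24205/5686 ≈ 4.2569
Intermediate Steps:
(271 - 177)/((177/(-103) + 174/5) + b(-9)) = (271 - 177)/((177/(-103) + 174/5) + (-2 - 9)) = 94/((177*(-1/103) + 174*(⅕)) - 11) = 94/((-177/103 + 174/5) - 11) = 94/(17037/515 - 11) = 94/(11372/515) = 94*(515/11372) = 24205/5686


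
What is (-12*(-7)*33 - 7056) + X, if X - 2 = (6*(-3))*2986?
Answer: -58030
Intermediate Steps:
X = -53746 (X = 2 + (6*(-3))*2986 = 2 - 18*2986 = 2 - 53748 = -53746)
(-12*(-7)*33 - 7056) + X = (-12*(-7)*33 - 7056) - 53746 = (84*33 - 7056) - 53746 = (2772 - 7056) - 53746 = -4284 - 53746 = -58030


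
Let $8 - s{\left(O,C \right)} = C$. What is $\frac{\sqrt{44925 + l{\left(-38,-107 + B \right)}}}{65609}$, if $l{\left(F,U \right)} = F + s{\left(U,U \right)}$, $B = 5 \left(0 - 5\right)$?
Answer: $\frac{3 \sqrt{5003}}{65609} \approx 0.0032342$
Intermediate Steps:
$s{\left(O,C \right)} = 8 - C$
$B = -25$ ($B = 5 \left(-5\right) = -25$)
$l{\left(F,U \right)} = 8 + F - U$ ($l{\left(F,U \right)} = F - \left(-8 + U\right) = 8 + F - U$)
$\frac{\sqrt{44925 + l{\left(-38,-107 + B \right)}}}{65609} = \frac{\sqrt{44925 - -102}}{65609} = \sqrt{44925 - -102} \cdot \frac{1}{65609} = \sqrt{44925 + \left(8 - 38 + 132\right)} \frac{1}{65609} = \sqrt{44925 + 102} \cdot \frac{1}{65609} = \sqrt{45027} \cdot \frac{1}{65609} = 3 \sqrt{5003} \cdot \frac{1}{65609} = \frac{3 \sqrt{5003}}{65609}$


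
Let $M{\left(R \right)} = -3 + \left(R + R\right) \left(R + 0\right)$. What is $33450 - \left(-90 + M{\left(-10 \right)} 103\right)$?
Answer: $13249$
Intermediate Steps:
$M{\left(R \right)} = -3 + 2 R^{2}$ ($M{\left(R \right)} = -3 + 2 R R = -3 + 2 R^{2}$)
$33450 - \left(-90 + M{\left(-10 \right)} 103\right) = 33450 - \left(-90 + \left(-3 + 2 \left(-10\right)^{2}\right) 103\right) = 33450 - \left(-90 + \left(-3 + 2 \cdot 100\right) 103\right) = 33450 - \left(-90 + \left(-3 + 200\right) 103\right) = 33450 - \left(-90 + 197 \cdot 103\right) = 33450 - \left(-90 + 20291\right) = 33450 - 20201 = 13249$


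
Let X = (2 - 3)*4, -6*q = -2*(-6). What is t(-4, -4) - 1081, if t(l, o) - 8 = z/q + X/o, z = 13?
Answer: -2157/2 ≈ -1078.5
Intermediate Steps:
q = -2 (q = -(-1)*(-6)/3 = -1/6*12 = -2)
X = -4 (X = -1*4 = -4)
t(l, o) = 3/2 - 4/o (t(l, o) = 8 + (13/(-2) - 4/o) = 8 + (13*(-1/2) - 4/o) = 8 + (-13/2 - 4/o) = 3/2 - 4/o)
t(-4, -4) - 1081 = (3/2 - 4/(-4)) - 1081 = (3/2 - 4*(-1/4)) - 1081 = (3/2 + 1) - 1081 = 5/2 - 1081 = -2157/2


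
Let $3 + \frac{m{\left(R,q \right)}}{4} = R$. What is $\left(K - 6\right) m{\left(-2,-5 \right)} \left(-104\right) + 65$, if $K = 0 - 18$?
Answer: $-49855$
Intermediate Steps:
$m{\left(R,q \right)} = -12 + 4 R$
$K = -18$ ($K = 0 - 18 = -18$)
$\left(K - 6\right) m{\left(-2,-5 \right)} \left(-104\right) + 65 = \left(-18 - 6\right) \left(-12 + 4 \left(-2\right)\right) \left(-104\right) + 65 = - 24 \left(-12 - 8\right) \left(-104\right) + 65 = \left(-24\right) \left(-20\right) \left(-104\right) + 65 = 480 \left(-104\right) + 65 = -49920 + 65 = -49855$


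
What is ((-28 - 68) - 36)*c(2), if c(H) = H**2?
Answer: -528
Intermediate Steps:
((-28 - 68) - 36)*c(2) = ((-28 - 68) - 36)*2**2 = (-96 - 36)*4 = -132*4 = -528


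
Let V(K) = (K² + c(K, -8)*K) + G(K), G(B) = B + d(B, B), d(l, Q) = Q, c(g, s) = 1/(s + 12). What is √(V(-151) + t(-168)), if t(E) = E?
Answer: √89173/2 ≈ 149.31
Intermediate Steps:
c(g, s) = 1/(12 + s)
G(B) = 2*B (G(B) = B + B = 2*B)
V(K) = K² + 9*K/4 (V(K) = (K² + K/(12 - 8)) + 2*K = (K² + K/4) + 2*K = K² + 9*K/4)
√(V(-151) + t(-168)) = √((¼)*(-151)*(9 + 4*(-151)) - 168) = √((¼)*(-151)*(9 - 604) - 168) = √((¼)*(-151)*(-595) - 168) = √(89845/4 - 168) = √(89173/4) = √89173/2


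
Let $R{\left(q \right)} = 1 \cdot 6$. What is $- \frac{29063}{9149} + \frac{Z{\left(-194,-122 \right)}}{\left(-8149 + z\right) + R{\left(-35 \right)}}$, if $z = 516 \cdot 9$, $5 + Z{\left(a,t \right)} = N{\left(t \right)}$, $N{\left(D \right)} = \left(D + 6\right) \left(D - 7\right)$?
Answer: $- \frac{238551328}{32012351} \approx -7.4519$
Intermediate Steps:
$N{\left(D \right)} = \left(-7 + D\right) \left(6 + D\right)$ ($N{\left(D \right)} = \left(6 + D\right) \left(-7 + D\right) = \left(-7 + D\right) \left(6 + D\right)$)
$Z{\left(a,t \right)} = -47 + t^{2} - t$ ($Z{\left(a,t \right)} = -5 - \left(42 + t - t^{2}\right) = -47 + t^{2} - t$)
$R{\left(q \right)} = 6$
$z = 4644$
$- \frac{29063}{9149} + \frac{Z{\left(-194,-122 \right)}}{\left(-8149 + z\right) + R{\left(-35 \right)}} = - \frac{29063}{9149} + \frac{-47 + \left(-122\right)^{2} - -122}{\left(-8149 + 4644\right) + 6} = \left(-29063\right) \frac{1}{9149} + \frac{-47 + 14884 + 122}{-3505 + 6} = - \frac{29063}{9149} + \frac{14959}{-3499} = - \frac{29063}{9149} + 14959 \left(- \frac{1}{3499}\right) = - \frac{29063}{9149} - \frac{14959}{3499} = - \frac{238551328}{32012351}$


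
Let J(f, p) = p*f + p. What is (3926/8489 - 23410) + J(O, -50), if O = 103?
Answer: -18682028/653 ≈ -28610.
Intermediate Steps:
J(f, p) = p + f*p (J(f, p) = f*p + p = p + f*p)
(3926/8489 - 23410) + J(O, -50) = (3926/8489 - 23410) - 50*(1 + 103) = (3926*(1/8489) - 23410) - 50*104 = (302/653 - 23410) - 5200 = -15286428/653 - 5200 = -18682028/653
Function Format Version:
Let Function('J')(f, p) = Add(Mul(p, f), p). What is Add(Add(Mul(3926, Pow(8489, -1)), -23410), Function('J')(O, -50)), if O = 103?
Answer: Rational(-18682028, 653) ≈ -28610.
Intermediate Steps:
Function('J')(f, p) = Add(p, Mul(f, p)) (Function('J')(f, p) = Add(Mul(f, p), p) = Add(p, Mul(f, p)))
Add(Add(Mul(3926, Pow(8489, -1)), -23410), Function('J')(O, -50)) = Add(Add(Mul(3926, Pow(8489, -1)), -23410), Mul(-50, Add(1, 103))) = Add(Add(Mul(3926, Rational(1, 8489)), -23410), Mul(-50, 104)) = Add(Add(Rational(302, 653), -23410), -5200) = Add(Rational(-15286428, 653), -5200) = Rational(-18682028, 653)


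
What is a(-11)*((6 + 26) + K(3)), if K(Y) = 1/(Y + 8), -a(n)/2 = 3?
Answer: -2118/11 ≈ -192.55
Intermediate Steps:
a(n) = -6 (a(n) = -2*3 = -6)
K(Y) = 1/(8 + Y)
a(-11)*((6 + 26) + K(3)) = -6*((6 + 26) + 1/(8 + 3)) = -6*(32 + 1/11) = -6*353/11 = -2118/11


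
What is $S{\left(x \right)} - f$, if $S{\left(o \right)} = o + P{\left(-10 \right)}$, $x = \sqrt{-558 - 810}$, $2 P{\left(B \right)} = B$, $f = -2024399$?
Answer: $2024394 + 6 i \sqrt{38} \approx 2.0244 \cdot 10^{6} + 36.987 i$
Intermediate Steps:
$P{\left(B \right)} = \frac{B}{2}$
$x = 6 i \sqrt{38}$ ($x = \sqrt{-1368} = 6 i \sqrt{38} \approx 36.987 i$)
$S{\left(o \right)} = -5 + o$ ($S{\left(o \right)} = o + \frac{1}{2} \left(-10\right) = o - 5 = -5 + o$)
$S{\left(x \right)} - f = \left(-5 + 6 i \sqrt{38}\right) - -2024399 = \left(-5 + 6 i \sqrt{38}\right) + 2024399 = 2024394 + 6 i \sqrt{38}$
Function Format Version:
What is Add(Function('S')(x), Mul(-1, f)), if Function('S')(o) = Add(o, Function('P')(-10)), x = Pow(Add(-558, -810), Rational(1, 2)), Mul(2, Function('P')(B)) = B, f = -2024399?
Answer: Add(2024394, Mul(6, I, Pow(38, Rational(1, 2)))) ≈ Add(2.0244e+6, Mul(36.987, I))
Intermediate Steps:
Function('P')(B) = Mul(Rational(1, 2), B)
x = Mul(6, I, Pow(38, Rational(1, 2))) (x = Pow(-1368, Rational(1, 2)) = Mul(6, I, Pow(38, Rational(1, 2))) ≈ Mul(36.987, I))
Function('S')(o) = Add(-5, o) (Function('S')(o) = Add(o, Mul(Rational(1, 2), -10)) = Add(o, -5) = Add(-5, o))
Add(Function('S')(x), Mul(-1, f)) = Add(Add(-5, Mul(6, I, Pow(38, Rational(1, 2)))), Mul(-1, -2024399)) = Add(Add(-5, Mul(6, I, Pow(38, Rational(1, 2)))), 2024399) = Add(2024394, Mul(6, I, Pow(38, Rational(1, 2))))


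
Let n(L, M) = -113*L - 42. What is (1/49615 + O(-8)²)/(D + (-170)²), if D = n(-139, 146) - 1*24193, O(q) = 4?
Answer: 793841/1010756780 ≈ 0.00078539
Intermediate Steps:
n(L, M) = -42 - 113*L
D = -8528 (D = (-42 - 113*(-139)) - 1*24193 = (-42 + 15707) - 24193 = 15665 - 24193 = -8528)
(1/49615 + O(-8)²)/(D + (-170)²) = (1/49615 + 4²)/(-8528 + (-170)²) = (1/49615 + 16)/(-8528 + 28900) = (793841/49615)/20372 = (793841/49615)*(1/20372) = 793841/1010756780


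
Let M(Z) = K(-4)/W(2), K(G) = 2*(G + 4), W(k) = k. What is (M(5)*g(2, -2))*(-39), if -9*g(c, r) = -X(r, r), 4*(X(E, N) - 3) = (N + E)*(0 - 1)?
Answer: 0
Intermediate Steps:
X(E, N) = 3 - E/4 - N/4 (X(E, N) = 3 + ((N + E)*(0 - 1))/4 = 3 + ((E + N)*(-1))/4 = 3 + (-E - N)/4 = 3 + (-E/4 - N/4) = 3 - E/4 - N/4)
g(c, r) = ⅓ - r/18 (g(c, r) = -(-1)*(3 - r/4 - r/4)/9 = -(-1)*(3 - r/2)/9 = -(-3 + r/2)/9 = ⅓ - r/18)
K(G) = 8 + 2*G (K(G) = 2*(4 + G) = 8 + 2*G)
M(Z) = 0 (M(Z) = (8 + 2*(-4))/2 = (8 - 8)*(½) = 0*(½) = 0)
(M(5)*g(2, -2))*(-39) = (0*(⅓ - 1/18*(-2)))*(-39) = (0*(⅓ + ⅑))*(-39) = (0*(4/9))*(-39) = 0*(-39) = 0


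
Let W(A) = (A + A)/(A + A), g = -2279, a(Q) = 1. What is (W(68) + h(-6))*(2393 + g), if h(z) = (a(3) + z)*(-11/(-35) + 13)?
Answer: -52326/7 ≈ -7475.1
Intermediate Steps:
h(z) = 466/35 + 466*z/35 (h(z) = (1 + z)*(-11/(-35) + 13) = (1 + z)*(-11*(-1/35) + 13) = (1 + z)*(11/35 + 13) = (1 + z)*(466/35) = 466/35 + 466*z/35)
W(A) = 1 (W(A) = (2*A)/((2*A)) = (2*A)*(1/(2*A)) = 1)
(W(68) + h(-6))*(2393 + g) = (1 + (466/35 + (466/35)*(-6)))*(2393 - 2279) = (1 + (466/35 - 2796/35))*114 = (1 - 466/7)*114 = -459/7*114 = -52326/7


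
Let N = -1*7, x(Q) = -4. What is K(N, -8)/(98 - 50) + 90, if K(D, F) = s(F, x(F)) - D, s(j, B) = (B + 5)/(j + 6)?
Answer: 8653/96 ≈ 90.135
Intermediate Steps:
s(j, B) = (5 + B)/(6 + j)
N = -7
K(D, F) = 1/(6 + F) - D (K(D, F) = (5 - 4)/(6 + F) - D = 1/(6 + F) - D)
K(N, -8)/(98 - 50) + 90 = ((1 - 1*(-7)*(6 - 8))/(6 - 8))/(98 - 50) + 90 = ((1 - 1*(-7)*(-2))/(-2))/48 + 90 = (-(1 - 14)/2)/48 + 90 = (-½*(-13))/48 + 90 = (1/48)*(13/2) + 90 = 13/96 + 90 = 8653/96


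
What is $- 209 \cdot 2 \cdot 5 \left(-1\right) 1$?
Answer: $2090$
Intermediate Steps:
$- 209 \cdot 2 \cdot 5 \left(-1\right) 1 = - 209 \cdot 2 \left(-5\right) 1 = - 209 \left(\left(-10\right) 1\right) = \left(-209\right) \left(-10\right) = 2090$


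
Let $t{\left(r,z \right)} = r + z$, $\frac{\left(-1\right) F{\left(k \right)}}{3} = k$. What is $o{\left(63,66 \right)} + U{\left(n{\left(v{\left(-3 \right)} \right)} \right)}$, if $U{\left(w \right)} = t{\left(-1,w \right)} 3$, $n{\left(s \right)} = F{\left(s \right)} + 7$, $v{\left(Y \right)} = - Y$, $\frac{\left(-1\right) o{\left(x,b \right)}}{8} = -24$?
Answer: $183$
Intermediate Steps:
$o{\left(x,b \right)} = 192$ ($o{\left(x,b \right)} = \left(-8\right) \left(-24\right) = 192$)
$F{\left(k \right)} = - 3 k$
$n{\left(s \right)} = 7 - 3 s$ ($n{\left(s \right)} = - 3 s + 7 = 7 - 3 s$)
$U{\left(w \right)} = -3 + 3 w$ ($U{\left(w \right)} = \left(-1 + w\right) 3 = -3 + 3 w$)
$o{\left(63,66 \right)} + U{\left(n{\left(v{\left(-3 \right)} \right)} \right)} = 192 + \left(-3 + 3 \left(7 - 3 \left(\left(-1\right) \left(-3\right)\right)\right)\right) = 192 + \left(-3 + 3 \left(7 - 9\right)\right) = 192 + \left(-3 + 3 \left(-2\right)\right) = 192 - 9 = 183$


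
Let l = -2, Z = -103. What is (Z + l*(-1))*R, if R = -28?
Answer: 2828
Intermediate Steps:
(Z + l*(-1))*R = (-103 - 2*(-1))*(-28) = (-103 + 2)*(-28) = -101*(-28) = 2828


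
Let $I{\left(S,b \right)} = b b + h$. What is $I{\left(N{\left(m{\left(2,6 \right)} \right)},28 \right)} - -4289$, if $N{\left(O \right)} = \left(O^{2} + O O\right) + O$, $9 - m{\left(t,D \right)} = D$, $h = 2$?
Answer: $5075$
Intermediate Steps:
$m{\left(t,D \right)} = 9 - D$
$N{\left(O \right)} = O + 2 O^{2}$ ($N{\left(O \right)} = \left(O^{2} + O^{2}\right) + O = 2 O^{2} + O = O + 2 O^{2}$)
$I{\left(S,b \right)} = 2 + b^{2}$ ($I{\left(S,b \right)} = b b + 2 = b^{2} + 2 = 2 + b^{2}$)
$I{\left(N{\left(m{\left(2,6 \right)} \right)},28 \right)} - -4289 = \left(2 + 28^{2}\right) - -4289 = \left(2 + 784\right) + 4289 = 786 + 4289 = 5075$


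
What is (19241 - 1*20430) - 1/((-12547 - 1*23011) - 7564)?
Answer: -51272057/43122 ≈ -1189.0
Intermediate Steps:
(19241 - 1*20430) - 1/((-12547 - 1*23011) - 7564) = (19241 - 20430) - 1/((-12547 - 23011) - 7564) = -1189 - 1/(-35558 - 7564) = -1189 - 1/(-43122) = -1189 - 1*(-1/43122) = -1189 + 1/43122 = -51272057/43122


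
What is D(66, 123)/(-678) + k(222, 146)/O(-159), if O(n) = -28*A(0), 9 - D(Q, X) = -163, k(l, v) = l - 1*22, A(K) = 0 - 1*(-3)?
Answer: -2084/791 ≈ -2.6346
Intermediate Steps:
A(K) = 3 (A(K) = 0 + 3 = 3)
k(l, v) = -22 + l (k(l, v) = l - 22 = -22 + l)
D(Q, X) = 172 (D(Q, X) = 9 - 1*(-163) = 9 + 163 = 172)
O(n) = -84 (O(n) = -28*3 = -84)
D(66, 123)/(-678) + k(222, 146)/O(-159) = 172/(-678) + (-22 + 222)/(-84) = 172*(-1/678) + 200*(-1/84) = -86/339 - 50/21 = -2084/791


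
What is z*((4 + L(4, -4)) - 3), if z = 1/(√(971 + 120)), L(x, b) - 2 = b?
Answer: -√1091/1091 ≈ -0.030275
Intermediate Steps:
L(x, b) = 2 + b
z = √1091/1091 (z = 1/(√1091) = √1091/1091 ≈ 0.030275)
z*((4 + L(4, -4)) - 3) = (√1091/1091)*((4 + (2 - 4)) - 3) = (√1091/1091)*((4 - 2) - 3) = (√1091/1091)*(2 - 3) = (√1091/1091)*(-1) = -√1091/1091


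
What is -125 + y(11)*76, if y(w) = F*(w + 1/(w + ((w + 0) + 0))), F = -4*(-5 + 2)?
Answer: 109433/11 ≈ 9948.5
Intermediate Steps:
F = 12 (F = -4*(-3) = 12)
y(w) = 6/w + 12*w (y(w) = 12*(w + 1/(w + ((w + 0) + 0))) = 12*(w + 1/(w + (w + 0))) = 12*(w + 1/(w + w)) = 12*(w + 1/(2*w)) = 6/w + 12*w)
-125 + y(11)*76 = -125 + (6/11 + 12*11)*76 = -125 + (6*(1/11) + 132)*76 = -125 + (6/11 + 132)*76 = -125 + (1458/11)*76 = -125 + 110808/11 = 109433/11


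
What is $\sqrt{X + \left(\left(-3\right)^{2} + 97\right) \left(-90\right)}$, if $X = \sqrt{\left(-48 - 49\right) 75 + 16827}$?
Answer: $2 \sqrt{-2385 + \sqrt{597}} \approx 97.171 i$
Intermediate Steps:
$X = 4 \sqrt{597}$ ($X = \sqrt{\left(-97\right) 75 + 16827} = \sqrt{-7275 + 16827} = \sqrt{9552} = 4 \sqrt{597} \approx 97.734$)
$\sqrt{X + \left(\left(-3\right)^{2} + 97\right) \left(-90\right)} = \sqrt{4 \sqrt{597} + \left(\left(-3\right)^{2} + 97\right) \left(-90\right)} = \sqrt{4 \sqrt{597} + \left(9 + 97\right) \left(-90\right)} = \sqrt{4 \sqrt{597} + 106 \left(-90\right)} = \sqrt{4 \sqrt{597} - 9540} = \sqrt{-9540 + 4 \sqrt{597}}$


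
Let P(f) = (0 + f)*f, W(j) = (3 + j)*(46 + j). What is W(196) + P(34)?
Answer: 49314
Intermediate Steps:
P(f) = f² (P(f) = f*f = f²)
W(196) + P(34) = (138 + 196² + 49*196) + 34² = (138 + 38416 + 9604) + 1156 = 48158 + 1156 = 49314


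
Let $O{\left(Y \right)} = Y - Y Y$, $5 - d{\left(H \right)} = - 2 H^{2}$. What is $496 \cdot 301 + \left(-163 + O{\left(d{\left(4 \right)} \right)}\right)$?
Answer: $147801$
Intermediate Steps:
$d{\left(H \right)} = 5 + 2 H^{2}$ ($d{\left(H \right)} = 5 - - 2 H^{2} = 5 + 2 H^{2}$)
$O{\left(Y \right)} = Y - Y^{2}$
$496 \cdot 301 + \left(-163 + O{\left(d{\left(4 \right)} \right)}\right) = 496 \cdot 301 + \left(-163 + \left(5 + 2 \cdot 4^{2}\right) \left(1 - \left(5 + 2 \cdot 4^{2}\right)\right)\right) = 149296 + \left(-163 + \left(5 + 2 \cdot 16\right) \left(1 - \left(5 + 2 \cdot 16\right)\right)\right) = 149296 + \left(-163 + \left(5 + 32\right) \left(1 - \left(5 + 32\right)\right)\right) = 149296 + \left(-163 + 37 \left(1 - 37\right)\right) = 149296 + \left(-163 + 37 \left(-36\right)\right) = 149296 - 1495 = 147801$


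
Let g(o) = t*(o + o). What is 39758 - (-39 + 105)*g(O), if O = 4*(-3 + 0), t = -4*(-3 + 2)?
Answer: 46094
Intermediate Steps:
t = 4 (t = -4*(-1) = 4)
O = -12 (O = 4*(-3) = -12)
g(o) = 8*o (g(o) = 4*(o + o) = 4*(2*o) = 8*o)
39758 - (-39 + 105)*g(O) = 39758 - (-39 + 105)*8*(-12) = 39758 - 66*(-96) = 39758 - 1*(-6336) = 39758 + 6336 = 46094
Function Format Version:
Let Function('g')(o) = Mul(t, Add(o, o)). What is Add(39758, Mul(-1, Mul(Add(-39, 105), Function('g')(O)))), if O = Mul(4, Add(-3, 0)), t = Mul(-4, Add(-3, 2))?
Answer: 46094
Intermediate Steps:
t = 4 (t = Mul(-4, -1) = 4)
O = -12 (O = Mul(4, -3) = -12)
Function('g')(o) = Mul(8, o) (Function('g')(o) = Mul(4, Add(o, o)) = Mul(4, Mul(2, o)) = Mul(8, o))
Add(39758, Mul(-1, Mul(Add(-39, 105), Function('g')(O)))) = Add(39758, Mul(-1, Mul(Add(-39, 105), Mul(8, -12)))) = Add(39758, Mul(-1, Mul(66, -96))) = Add(39758, Mul(-1, -6336)) = Add(39758, 6336) = 46094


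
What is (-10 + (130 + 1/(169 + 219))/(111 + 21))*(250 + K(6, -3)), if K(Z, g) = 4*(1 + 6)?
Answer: -64178941/25608 ≈ -2506.2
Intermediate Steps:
K(Z, g) = 28 (K(Z, g) = 4*7 = 28)
(-10 + (130 + 1/(169 + 219))/(111 + 21))*(250 + K(6, -3)) = (-10 + (130 + 1/(169 + 219))/(111 + 21))*(250 + 28) = (-10 + (130 + 1/388)/132)*278 = (-10 + (130 + 1/388)*(1/132))*278 = (-10 + (50441/388)*(1/132))*278 = (-10 + 50441/51216)*278 = -461719/51216*278 = -64178941/25608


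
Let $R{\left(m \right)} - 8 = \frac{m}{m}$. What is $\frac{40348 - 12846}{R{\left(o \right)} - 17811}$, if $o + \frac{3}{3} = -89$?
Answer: $- \frac{13751}{8901} \approx -1.5449$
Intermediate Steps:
$o = -90$ ($o = -1 - 89 = -90$)
$R{\left(m \right)} = 9$ ($R{\left(m \right)} = 8 + \frac{m}{m} = 8 + 1 = 9$)
$\frac{40348 - 12846}{R{\left(o \right)} - 17811} = \frac{40348 - 12846}{9 - 17811} = \frac{27502}{-17802} = 27502 \left(- \frac{1}{17802}\right) = - \frac{13751}{8901}$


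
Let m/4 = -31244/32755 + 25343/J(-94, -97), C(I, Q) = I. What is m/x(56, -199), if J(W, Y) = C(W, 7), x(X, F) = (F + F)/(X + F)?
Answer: -119125706843/306357515 ≈ -388.85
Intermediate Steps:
x(X, F) = 2*F/(F + X) (x(X, F) = (2*F)/(F + X) = 2*F/(F + X))
J(W, Y) = W
m = -1666093802/1539485 (m = 4*(-31244/32755 + 25343/(-94)) = 4*(-31244*1/32755 + 25343*(-1/94)) = 4*(-31244/32755 - 25343/94) = 4*(-833046901/3078970) = -1666093802/1539485 ≈ -1082.2)
m/x(56, -199) = -1666093802/(1539485*(2*(-199)/(-199 + 56))) = -1666093802/(1539485*(2*(-199)/(-143))) = -1666093802/(1539485*(2*(-199)*(-1/143))) = -1666093802/(1539485*398/143) = -1666093802/1539485*143/398 = -119125706843/306357515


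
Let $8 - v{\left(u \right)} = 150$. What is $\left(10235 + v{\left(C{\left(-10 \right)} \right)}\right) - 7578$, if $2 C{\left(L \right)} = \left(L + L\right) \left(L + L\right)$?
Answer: $2515$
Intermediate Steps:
$C{\left(L \right)} = 2 L^{2}$ ($C{\left(L \right)} = \frac{\left(L + L\right) \left(L + L\right)}{2} = \frac{2 L 2 L}{2} = \frac{4 L^{2}}{2} = 2 L^{2}$)
$v{\left(u \right)} = -142$ ($v{\left(u \right)} = 8 - 150 = -142$)
$\left(10235 + v{\left(C{\left(-10 \right)} \right)}\right) - 7578 = \left(10235 - 142\right) - 7578 = 10093 - 7578 = 2515$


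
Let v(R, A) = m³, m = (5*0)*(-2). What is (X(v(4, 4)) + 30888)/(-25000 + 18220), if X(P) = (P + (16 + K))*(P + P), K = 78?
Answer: -2574/565 ≈ -4.5558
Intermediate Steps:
m = 0 (m = 0*(-2) = 0)
v(R, A) = 0 (v(R, A) = 0³ = 0)
X(P) = 2*P*(94 + P) (X(P) = (P + (16 + 78))*(P + P) = (P + 94)*(2*P) = (94 + P)*(2*P) = 2*P*(94 + P))
(X(v(4, 4)) + 30888)/(-25000 + 18220) = (2*0*(94 + 0) + 30888)/(-25000 + 18220) = (2*0*94 + 30888)/(-6780) = (0 + 30888)*(-1/6780) = 30888*(-1/6780) = -2574/565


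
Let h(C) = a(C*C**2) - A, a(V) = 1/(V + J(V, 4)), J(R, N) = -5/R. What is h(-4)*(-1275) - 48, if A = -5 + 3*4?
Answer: 36397407/4091 ≈ 8896.9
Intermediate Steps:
A = 7 (A = -5 + 12 = 7)
a(V) = 1/(V - 5/V)
h(C) = -7 + C**3/(-5 + C**6) (h(C) = (C*C**2)/(-5 + (C*C**2)**2) - 1*7 = C**3/(-5 + (C**3)**2) - 7 = C**3/(-5 + C**6) - 7 = -7 + C**3/(-5 + C**6))
h(-4)*(-1275) - 48 = ((35 + (-4)**3 - 7*(-4)**6)/(-5 + (-4)**6))*(-1275) - 48 = ((35 - 64 - 7*4096)/(-5 + 4096))*(-1275) - 48 = ((35 - 64 - 28672)/4091)*(-1275) - 48 = ((1/4091)*(-28701))*(-1275) - 48 = -28701/4091*(-1275) - 48 = 36593775/4091 - 48 = 36397407/4091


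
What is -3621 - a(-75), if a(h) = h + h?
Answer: -3471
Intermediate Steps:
a(h) = 2*h
-3621 - a(-75) = -3621 - 2*(-75) = -3621 - 1*(-150) = -3621 + 150 = -3471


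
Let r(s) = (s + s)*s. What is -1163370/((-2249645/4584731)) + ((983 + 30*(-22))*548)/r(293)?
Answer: 91579263176495564/38625954721 ≈ 2.3709e+6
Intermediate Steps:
r(s) = 2*s**2 (r(s) = (2*s)*s = 2*s**2)
-1163370/((-2249645/4584731)) + ((983 + 30*(-22))*548)/r(293) = -1163370/((-2249645/4584731)) + ((983 + 30*(-22))*548)/((2*293**2)) = -1163370/((-2249645*1/4584731)) + ((983 - 660)*548)/((2*85849)) = -1163370/(-2249645/4584731) + (323*548)/171698 = -1163370*(-4584731/2249645) + 177004*(1/171698) = 1066747700694/449929 + 88502/85849 = 91579263176495564/38625954721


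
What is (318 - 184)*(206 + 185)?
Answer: 52394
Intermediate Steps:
(318 - 184)*(206 + 185) = 134*391 = 52394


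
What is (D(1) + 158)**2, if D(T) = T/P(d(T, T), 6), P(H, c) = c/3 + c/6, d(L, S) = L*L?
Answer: 225625/9 ≈ 25069.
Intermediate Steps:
d(L, S) = L**2
P(H, c) = c/2 (P(H, c) = c*(1/3) + c*(1/6) = c/3 + c/6 = c/2)
D(T) = T/3 (D(T) = T/(((1/2)*6)) = T/3)
(D(1) + 158)**2 = ((1/3)*1 + 158)**2 = (1/3 + 158)**2 = (475/3)**2 = 225625/9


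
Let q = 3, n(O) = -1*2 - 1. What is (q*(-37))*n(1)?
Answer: 333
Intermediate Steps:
n(O) = -3 (n(O) = -2 - 1 = -3)
(q*(-37))*n(1) = (3*(-37))*(-3) = -111*(-3) = 333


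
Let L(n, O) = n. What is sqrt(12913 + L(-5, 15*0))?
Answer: 2*sqrt(3227) ≈ 113.61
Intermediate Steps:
sqrt(12913 + L(-5, 15*0)) = sqrt(12913 - 5) = sqrt(12908) = 2*sqrt(3227)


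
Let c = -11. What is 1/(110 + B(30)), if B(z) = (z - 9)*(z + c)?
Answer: 1/509 ≈ 0.0019646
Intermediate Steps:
B(z) = (-11 + z)*(-9 + z) (B(z) = (z - 9)*(z - 11) = (-9 + z)*(-11 + z) = (-11 + z)*(-9 + z))
1/(110 + B(30)) = 1/(110 + (99 + 30**2 - 20*30)) = 1/(110 + (99 + 900 - 600)) = 1/(110 + 399) = 1/509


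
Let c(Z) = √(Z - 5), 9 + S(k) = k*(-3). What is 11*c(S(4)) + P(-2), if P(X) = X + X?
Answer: -4 + 11*I*√26 ≈ -4.0 + 56.089*I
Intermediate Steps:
S(k) = -9 - 3*k (S(k) = -9 + k*(-3) = -9 - 3*k)
c(Z) = √(-5 + Z)
P(X) = 2*X
11*c(S(4)) + P(-2) = 11*√(-5 + (-9 - 3*4)) + 2*(-2) = 11*√(-5 + (-9 - 12)) - 4 = 11*√(-5 - 21) - 4 = 11*√(-26) - 4 = 11*(I*√26) - 4 = 11*I*√26 - 4 = -4 + 11*I*√26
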